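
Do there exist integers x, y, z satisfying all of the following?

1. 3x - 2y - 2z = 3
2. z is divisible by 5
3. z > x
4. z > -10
Yes

Take x = -1, y = -3, z = 0. Substituting into each constraint:
  (1) 3(-1) - 2(-3) - 2(0) = 3 ✓
  (2) 0 = 5 × 0, remainder 0 ✓
  (3) 0 > -1 ✓
  (4) 0 > -10 ✓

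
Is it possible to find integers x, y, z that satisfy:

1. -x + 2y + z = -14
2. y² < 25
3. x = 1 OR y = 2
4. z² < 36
Yes

Take x = 1, y = -4, z = -5. Substituting into each constraint:
  (1) (-1) + 2(-4) + (-5) = -14 ✓
  (2) y² = (-4)² = 16, and 16 < 25 ✓
  (3) x = 1, target 1 ✓ (first branch holds)
  (4) z² = (-5)² = 25, and 25 < 36 ✓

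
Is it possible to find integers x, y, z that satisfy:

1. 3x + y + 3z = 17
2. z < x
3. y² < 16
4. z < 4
Yes

Take x = 4, y = -1, z = 2. Substituting into each constraint:
  (1) 3(4) + (-1) + 3(2) = 17 ✓
  (2) 2 < 4 ✓
  (3) y² = (-1)² = 1, and 1 < 16 ✓
  (4) 2 < 4 ✓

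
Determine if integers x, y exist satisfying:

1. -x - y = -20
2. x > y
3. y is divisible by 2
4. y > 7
Yes

Take x = 12, y = 8. Substituting into each constraint:
  (1) (-12) + (-8) = -20 ✓
  (2) 12 > 8 ✓
  (3) 8 = 2 × 4, remainder 0 ✓
  (4) 8 > 7 ✓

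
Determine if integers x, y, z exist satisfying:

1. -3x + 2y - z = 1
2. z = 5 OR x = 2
Yes

Take x = -2, y = 0, z = 5. Substituting into each constraint:
  (1) -3(-2) + 2(0) + (-5) = 1 ✓
  (2) z = 5, target 5 ✓ (first branch holds)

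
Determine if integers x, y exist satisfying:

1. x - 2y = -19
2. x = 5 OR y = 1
Yes

Take x = 5, y = 12. Substituting into each constraint:
  (1) 5 - 2(12) = -19 ✓
  (2) x = 5, target 5 ✓ (first branch holds)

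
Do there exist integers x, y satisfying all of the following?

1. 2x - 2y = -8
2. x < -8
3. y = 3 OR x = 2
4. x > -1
No

A contradictory subset is {x < -8, x > -1}. No integer assignment can satisfy these jointly:

  - x < -8: bounds one variable relative to a constant
  - x > -1: bounds one variable relative to a constant

Direct contradiction: the bounds on x require x ≥ 0 and x ≤ -9 simultaneously, which is empty.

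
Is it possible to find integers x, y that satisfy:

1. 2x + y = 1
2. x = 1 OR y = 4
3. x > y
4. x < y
No

A contradictory subset is {x > y, x < y}. No integer assignment can satisfy these jointly:

  - x > y: bounds one variable relative to another variable
  - x < y: bounds one variable relative to another variable

Direct contradiction: x > y and y > x cannot both hold.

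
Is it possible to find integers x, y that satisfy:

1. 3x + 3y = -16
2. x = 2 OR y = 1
No

Even the single constraint (3x + 3y = -16) is infeasible over the integers.

  - 3x + 3y = -16: every term on the left is divisible by 3, so the LHS ≡ 0 (mod 3), but the RHS -16 is not — no integer solution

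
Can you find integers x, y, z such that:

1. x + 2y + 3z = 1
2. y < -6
Yes

Take x = 0, y = -7, z = 5. Substituting into each constraint:
  (1) 0 + 2(-7) + 3(5) = 1 ✓
  (2) -7 < -6 ✓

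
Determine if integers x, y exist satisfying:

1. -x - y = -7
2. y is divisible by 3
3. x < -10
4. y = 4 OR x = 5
No

A contradictory subset is {-x - y = -7, x < -10, y = 4 OR x = 5}. No integer assignment can satisfy these jointly:

  - -x - y = -7: is a linear equation tying the variables together
  - x < -10: bounds one variable relative to a constant
  - y = 4 OR x = 5: forces a choice: either y = 4 or x = 5

Split on the disjunction (y = 4 OR x = 5):
  • If y = 4: the equation forces x = 3, which contradicts the bound x ≤ -11.
  • If x = 5: this contradicts the bound x ≤ -11.
Both branches are infeasible, so the system has no integer solution.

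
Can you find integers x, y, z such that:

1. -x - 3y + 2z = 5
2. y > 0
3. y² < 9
Yes

Take x = -8, y = 1, z = 0. Substituting into each constraint:
  (1) 8 - 3(1) + 2(0) = 5 ✓
  (2) 1 > 0 ✓
  (3) y² = (1)² = 1, and 1 < 9 ✓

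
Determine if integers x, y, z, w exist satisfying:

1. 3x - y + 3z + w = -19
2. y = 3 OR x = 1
Yes

Take x = 1, y = 4, z = 0, w = -18. Substituting into each constraint:
  (1) 3(1) + (-4) + 3(0) + (-18) = -19 ✓
  (2) x = 1, target 1 ✓ (second branch holds)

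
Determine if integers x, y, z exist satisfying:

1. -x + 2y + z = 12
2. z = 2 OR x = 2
Yes

Take x = 4, y = 7, z = 2. Substituting into each constraint:
  (1) (-4) + 2(7) + 2 = 12 ✓
  (2) z = 2, target 2 ✓ (first branch holds)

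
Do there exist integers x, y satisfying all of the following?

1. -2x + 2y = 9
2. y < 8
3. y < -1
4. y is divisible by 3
No

Even the single constraint (-2x + 2y = 9) is infeasible over the integers.

  - -2x + 2y = 9: every term on the left is divisible by 2, so the LHS ≡ 0 (mod 2), but the RHS 9 is not — no integer solution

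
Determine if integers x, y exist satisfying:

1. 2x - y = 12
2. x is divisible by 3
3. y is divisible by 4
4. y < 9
Yes

Take x = 6, y = 0. Substituting into each constraint:
  (1) 2(6) + 0 = 12 ✓
  (2) 6 = 3 × 2, remainder 0 ✓
  (3) 0 = 4 × 0, remainder 0 ✓
  (4) 0 < 9 ✓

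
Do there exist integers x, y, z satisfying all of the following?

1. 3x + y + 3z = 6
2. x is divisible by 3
Yes

Take x = 0, y = 0, z = 2. Substituting into each constraint:
  (1) 3(0) + 0 + 3(2) = 6 ✓
  (2) 0 = 3 × 0, remainder 0 ✓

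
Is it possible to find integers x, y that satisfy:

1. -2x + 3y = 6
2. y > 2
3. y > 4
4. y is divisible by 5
Yes

Take x = 12, y = 10. Substituting into each constraint:
  (1) -2(12) + 3(10) = 6 ✓
  (2) 10 > 2 ✓
  (3) 10 > 4 ✓
  (4) 10 = 5 × 2, remainder 0 ✓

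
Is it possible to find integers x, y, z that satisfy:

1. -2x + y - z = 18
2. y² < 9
Yes

Take x = 0, y = 0, z = -18. Substituting into each constraint:
  (1) -2(0) + 0 + 18 = 18 ✓
  (2) y² = (0)² = 0, and 0 < 9 ✓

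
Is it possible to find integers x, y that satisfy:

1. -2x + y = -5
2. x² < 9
Yes

Take x = 0, y = -5. Substituting into each constraint:
  (1) -2(0) + (-5) = -5 ✓
  (2) x² = (0)² = 0, and 0 < 9 ✓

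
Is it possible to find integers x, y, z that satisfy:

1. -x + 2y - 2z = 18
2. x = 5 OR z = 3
Yes

Take x = 6, y = 15, z = 3. Substituting into each constraint:
  (1) (-6) + 2(15) - 2(3) = 18 ✓
  (2) z = 3, target 3 ✓ (second branch holds)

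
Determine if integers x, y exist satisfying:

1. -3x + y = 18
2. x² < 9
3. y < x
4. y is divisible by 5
No

A contradictory subset is {-3x + y = 18, x² < 9, y < x}. No integer assignment can satisfy these jointly:

  - -3x + y = 18: is a linear equation tying the variables together
  - x² < 9: restricts x to |x| ≤ 2
  - y < x: bounds one variable relative to another variable

Propagating the comparison: y < x and x ≤ 2 give y ≤ 1. Range argument: with x ∈ [-2, 2], y ∈ [−∞, 1], the left side of the equation is at most 7, but the right side is 18 > 7. No integer solution exists.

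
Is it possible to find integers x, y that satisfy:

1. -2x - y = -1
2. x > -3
Yes

Take x = 0, y = 1. Substituting into each constraint:
  (1) -2(0) + (-1) = -1 ✓
  (2) 0 > -3 ✓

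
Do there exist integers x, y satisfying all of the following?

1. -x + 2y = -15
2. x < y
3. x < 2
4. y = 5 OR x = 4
No

The full constraint system is jointly infeasible over the integers. Each constraint and what it forces:

  - -x + 2y = -15: is a linear equation tying the variables together
  - x < y: bounds one variable relative to another variable
  - x < 2: bounds one variable relative to a constant
  - y = 5 OR x = 4: forces a choice: either y = 5 or x = 4

Split on the disjunction (y = 5 OR x = 4):
  • If y = 5: the equation forces x = 25, which contradicts the bound x ≤ 1.
  • If x = 4: this contradicts the bound x ≤ 1.
Both branches are infeasible, so the system has no integer solution.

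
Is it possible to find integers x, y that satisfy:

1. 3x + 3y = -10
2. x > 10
No

Even the single constraint (3x + 3y = -10) is infeasible over the integers.

  - 3x + 3y = -10: every term on the left is divisible by 3, so the LHS ≡ 0 (mod 3), but the RHS -10 is not — no integer solution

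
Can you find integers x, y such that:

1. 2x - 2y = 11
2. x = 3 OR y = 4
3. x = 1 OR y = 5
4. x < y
No

Even the single constraint (2x - 2y = 11) is infeasible over the integers.

  - 2x - 2y = 11: every term on the left is divisible by 2, so the LHS ≡ 0 (mod 2), but the RHS 11 is not — no integer solution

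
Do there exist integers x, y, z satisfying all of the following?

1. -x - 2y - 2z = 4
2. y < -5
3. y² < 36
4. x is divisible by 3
No

A contradictory subset is {y < -5, y² < 36}. No integer assignment can satisfy these jointly:

  - y < -5: bounds one variable relative to a constant
  - y² < 36: restricts y to |y| ≤ 5

Direct contradiction: the bounds on y require y ≥ -5 and y ≤ -6 simultaneously, which is empty.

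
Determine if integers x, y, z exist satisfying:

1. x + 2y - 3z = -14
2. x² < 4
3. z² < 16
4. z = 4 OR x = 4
No

A contradictory subset is {x² < 4, z² < 16, z = 4 OR x = 4}. No integer assignment can satisfy these jointly:

  - x² < 4: restricts x to |x| ≤ 1
  - z² < 16: restricts z to |z| ≤ 3
  - z = 4 OR x = 4: forces a choice: either z = 4 or x = 4

Split on the disjunction (z = 4 OR x = 4):
  • If z = 4: this contradicts z² < 16, which requires |z| ≤ 3.
  • If x = 4: this contradicts x² < 4, which requires |x| ≤ 1.
Both branches are infeasible, so the system has no integer solution.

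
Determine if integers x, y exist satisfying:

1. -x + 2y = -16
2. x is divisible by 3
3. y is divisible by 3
No

The full constraint system is jointly infeasible over the integers. Each constraint and what it forces:

  - -x + 2y = -16: is a linear equation tying the variables together
  - x is divisible by 3: restricts x to multiples of 3
  - y is divisible by 3: restricts y to multiples of 3

Modular obstruction: writing x = 3x' and writing y = 3y', every remaining term of the linear equation is divisible by 3, so the left side is ≡ 0 (mod 3); but the right side -16 ≡ 2 (mod 3). No integers can satisfy it.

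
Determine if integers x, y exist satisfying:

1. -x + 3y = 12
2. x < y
Yes

Take x = 0, y = 4. Substituting into each constraint:
  (1) 0 + 3(4) = 12 ✓
  (2) 0 < 4 ✓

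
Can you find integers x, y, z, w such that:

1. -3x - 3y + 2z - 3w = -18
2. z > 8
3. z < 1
No

A contradictory subset is {z > 8, z < 1}. No integer assignment can satisfy these jointly:

  - z > 8: bounds one variable relative to a constant
  - z < 1: bounds one variable relative to a constant

Direct contradiction: the bounds on z require z ≥ 9 and z ≤ 0 simultaneously, which is empty.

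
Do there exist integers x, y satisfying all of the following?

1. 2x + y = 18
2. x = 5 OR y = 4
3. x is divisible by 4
No

The full constraint system is jointly infeasible over the integers. Each constraint and what it forces:

  - 2x + y = 18: is a linear equation tying the variables together
  - x = 5 OR y = 4: forces a choice: either x = 5 or y = 4
  - x is divisible by 4: restricts x to multiples of 4

Split on the disjunction (x = 5 OR y = 4):
  • If x = 5: this contradicts the divisibility constraint — 5 is not a multiple of 4.
  • If y = 4: with y = 4, writing x = 4x', every remaining term of the linear equation is divisible by 8, so the left side is ≡ 0 (mod 8); but the right side 14 ≡ 6 (mod 8). No integers can satisfy it.
Both branches are infeasible, so the system has no integer solution.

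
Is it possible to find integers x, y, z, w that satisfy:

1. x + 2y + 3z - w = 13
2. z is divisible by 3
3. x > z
Yes

Take x = 1, y = 0, z = 0, w = -12. Substituting into each constraint:
  (1) 1 + 2(0) + 3(0) + 12 = 13 ✓
  (2) 0 = 3 × 0, remainder 0 ✓
  (3) 1 > 0 ✓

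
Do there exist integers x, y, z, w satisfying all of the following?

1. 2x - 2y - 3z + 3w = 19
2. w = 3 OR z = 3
Yes

Take x = 2, y = 0, z = -2, w = 3. Substituting into each constraint:
  (1) 2(2) - 2(0) - 3(-2) + 3(3) = 19 ✓
  (2) w = 3, target 3 ✓ (first branch holds)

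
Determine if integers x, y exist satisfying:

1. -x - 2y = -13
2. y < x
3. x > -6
Yes

Take x = 5, y = 4. Substituting into each constraint:
  (1) (-5) - 2(4) = -13 ✓
  (2) 4 < 5 ✓
  (3) 5 > -6 ✓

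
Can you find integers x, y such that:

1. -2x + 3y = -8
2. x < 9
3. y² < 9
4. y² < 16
Yes

Take x = 1, y = -2. Substituting into each constraint:
  (1) -2(1) + 3(-2) = -8 ✓
  (2) 1 < 9 ✓
  (3) y² = (-2)² = 4, and 4 < 9 ✓
  (4) y² = (-2)² = 4, and 4 < 16 ✓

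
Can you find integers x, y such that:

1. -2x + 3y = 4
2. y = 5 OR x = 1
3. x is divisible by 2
No

The full constraint system is jointly infeasible over the integers. Each constraint and what it forces:

  - -2x + 3y = 4: is a linear equation tying the variables together
  - y = 5 OR x = 1: forces a choice: either y = 5 or x = 1
  - x is divisible by 2: restricts x to multiples of 2

Split on the disjunction (y = 5 OR x = 1):
  • If y = 5: with y = 5, writing x = 2x', every remaining term of the linear equation is divisible by 4, so the left side is ≡ 0 (mod 4); but the right side -11 ≡ 1 (mod 4). No integers can satisfy it.
  • If x = 1: this contradicts the divisibility constraint — 1 is not a multiple of 2.
Both branches are infeasible, so the system has no integer solution.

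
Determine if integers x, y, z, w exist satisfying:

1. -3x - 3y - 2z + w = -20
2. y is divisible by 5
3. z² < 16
Yes

Take x = 8, y = 0, z = -2, w = 0. Substituting into each constraint:
  (1) -3(8) - 3(0) - 2(-2) + 0 = -20 ✓
  (2) 0 = 5 × 0, remainder 0 ✓
  (3) z² = (-2)² = 4, and 4 < 16 ✓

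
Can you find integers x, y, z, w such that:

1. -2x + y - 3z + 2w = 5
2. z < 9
Yes

Take x = -2, y = 1, z = 0, w = 0. Substituting into each constraint:
  (1) -2(-2) + 1 - 3(0) + 2(0) = 5 ✓
  (2) 0 < 9 ✓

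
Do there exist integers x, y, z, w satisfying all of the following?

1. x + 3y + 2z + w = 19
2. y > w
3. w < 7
Yes

Take x = 0, y = 0, z = 10, w = -1. Substituting into each constraint:
  (1) 0 + 3(0) + 2(10) + (-1) = 19 ✓
  (2) 0 > -1 ✓
  (3) -1 < 7 ✓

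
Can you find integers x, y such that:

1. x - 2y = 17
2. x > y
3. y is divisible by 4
Yes

Take x = 17, y = 0. Substituting into each constraint:
  (1) 17 - 2(0) = 17 ✓
  (2) 17 > 0 ✓
  (3) 0 = 4 × 0, remainder 0 ✓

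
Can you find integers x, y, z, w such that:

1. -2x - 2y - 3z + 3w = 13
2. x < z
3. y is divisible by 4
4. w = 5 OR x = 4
Yes

Take x = -2, y = 0, z = 2, w = 5. Substituting into each constraint:
  (1) -2(-2) - 2(0) - 3(2) + 3(5) = 13 ✓
  (2) -2 < 2 ✓
  (3) 0 = 4 × 0, remainder 0 ✓
  (4) w = 5, target 5 ✓ (first branch holds)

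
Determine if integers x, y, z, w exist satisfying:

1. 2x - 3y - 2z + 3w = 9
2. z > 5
Yes

Take x = 0, y = 0, z = 6, w = 7. Substituting into each constraint:
  (1) 2(0) - 3(0) - 2(6) + 3(7) = 9 ✓
  (2) 6 > 5 ✓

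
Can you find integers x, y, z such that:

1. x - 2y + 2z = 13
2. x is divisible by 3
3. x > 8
Yes

Take x = 9, y = -2, z = 0. Substituting into each constraint:
  (1) 9 - 2(-2) + 2(0) = 13 ✓
  (2) 9 = 3 × 3, remainder 0 ✓
  (3) 9 > 8 ✓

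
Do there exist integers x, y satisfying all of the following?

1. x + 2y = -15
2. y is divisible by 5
Yes

Take x = -15, y = 0. Substituting into each constraint:
  (1) (-15) + 2(0) = -15 ✓
  (2) 0 = 5 × 0, remainder 0 ✓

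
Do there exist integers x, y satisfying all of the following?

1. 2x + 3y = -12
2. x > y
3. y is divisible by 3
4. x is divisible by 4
Yes

Take x = 12, y = -12. Substituting into each constraint:
  (1) 2(12) + 3(-12) = -12 ✓
  (2) 12 > -12 ✓
  (3) -12 = 3 × -4, remainder 0 ✓
  (4) 12 = 4 × 3, remainder 0 ✓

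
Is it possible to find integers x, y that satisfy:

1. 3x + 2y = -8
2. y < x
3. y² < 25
Yes

Take x = 0, y = -4. Substituting into each constraint:
  (1) 3(0) + 2(-4) = -8 ✓
  (2) -4 < 0 ✓
  (3) y² = (-4)² = 16, and 16 < 25 ✓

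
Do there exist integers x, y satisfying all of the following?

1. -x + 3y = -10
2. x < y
Yes

Take x = -8, y = -6. Substituting into each constraint:
  (1) 8 + 3(-6) = -10 ✓
  (2) -8 < -6 ✓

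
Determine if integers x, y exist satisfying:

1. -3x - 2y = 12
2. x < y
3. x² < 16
No

The full constraint system is jointly infeasible over the integers. Each constraint and what it forces:

  - -3x - 2y = 12: is a linear equation tying the variables together
  - x < y: bounds one variable relative to another variable
  - x² < 16: restricts x to |x| ≤ 3

The bounds confine x to {-3, -2, -1, 0, 1, 2, 3}. For each value, substitute into the equation:
  • x = -3: the equation gives -2y = 3, so y would not be an integer.
  • x = -2: the equation forces y = -3, but y > x fails since -3 ≤ -2.
  • x = -1: the equation gives -2y = 9, so y would not be an integer.
  • x = 0: the equation forces y = -6, but y > x fails since -6 ≤ 0.
  • x = 1: the equation gives -2y = 15, so y would not be an integer.
  • x = 2: the equation forces y = -9, but y > x fails since -9 ≤ 2.
  • x = 3: the equation gives -2y = 21, so y would not be an integer.
Every case fails, so no integer solution exists.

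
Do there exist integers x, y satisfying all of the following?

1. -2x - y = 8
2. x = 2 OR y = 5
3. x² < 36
Yes

Take x = 2, y = -12. Substituting into each constraint:
  (1) -2(2) + 12 = 8 ✓
  (2) x = 2, target 2 ✓ (first branch holds)
  (3) x² = (2)² = 4, and 4 < 36 ✓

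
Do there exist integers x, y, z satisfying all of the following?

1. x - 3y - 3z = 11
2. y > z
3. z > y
No

A contradictory subset is {y > z, z > y}. No integer assignment can satisfy these jointly:

  - y > z: bounds one variable relative to another variable
  - z > y: bounds one variable relative to another variable

Direct contradiction: y > z and z > y cannot both hold.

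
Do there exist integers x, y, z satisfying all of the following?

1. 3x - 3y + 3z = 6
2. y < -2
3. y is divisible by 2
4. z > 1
Yes

Take x = -4, y = -4, z = 2. Substituting into each constraint:
  (1) 3(-4) - 3(-4) + 3(2) = 6 ✓
  (2) -4 < -2 ✓
  (3) -4 = 2 × -2, remainder 0 ✓
  (4) 2 > 1 ✓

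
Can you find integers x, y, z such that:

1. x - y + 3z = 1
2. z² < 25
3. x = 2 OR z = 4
Yes

Take x = -11, y = 0, z = 4. Substituting into each constraint:
  (1) (-11) + 0 + 3(4) = 1 ✓
  (2) z² = (4)² = 16, and 16 < 25 ✓
  (3) z = 4, target 4 ✓ (second branch holds)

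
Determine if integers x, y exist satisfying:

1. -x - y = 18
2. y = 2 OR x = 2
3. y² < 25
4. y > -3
Yes

Take x = -20, y = 2. Substituting into each constraint:
  (1) 20 + (-2) = 18 ✓
  (2) y = 2, target 2 ✓ (first branch holds)
  (3) y² = (2)² = 4, and 4 < 25 ✓
  (4) 2 > -3 ✓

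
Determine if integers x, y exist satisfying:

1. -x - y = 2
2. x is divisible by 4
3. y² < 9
Yes

Take x = 0, y = -2. Substituting into each constraint:
  (1) 0 + 2 = 2 ✓
  (2) 0 = 4 × 0, remainder 0 ✓
  (3) y² = (-2)² = 4, and 4 < 9 ✓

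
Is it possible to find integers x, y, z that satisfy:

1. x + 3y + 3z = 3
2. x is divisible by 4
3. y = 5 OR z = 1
Yes

Take x = 0, y = 0, z = 1. Substituting into each constraint:
  (1) 0 + 3(0) + 3(1) = 3 ✓
  (2) 0 = 4 × 0, remainder 0 ✓
  (3) z = 1, target 1 ✓ (second branch holds)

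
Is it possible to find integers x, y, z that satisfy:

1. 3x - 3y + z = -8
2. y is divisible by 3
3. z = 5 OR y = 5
No

The full constraint system is jointly infeasible over the integers. Each constraint and what it forces:

  - 3x - 3y + z = -8: is a linear equation tying the variables together
  - y is divisible by 3: restricts y to multiples of 3
  - z = 5 OR y = 5: forces a choice: either z = 5 or y = 5

Split on the disjunction (z = 5 OR y = 5):
  • If z = 5: with z = 5, writing y = 3y', every remaining term of the linear equation is divisible by 3, so the left side is ≡ 0 (mod 3); but the right side -13 ≡ 2 (mod 3). No integers can satisfy it.
  • If y = 5: this contradicts the divisibility constraint — 5 is not a multiple of 3.
Both branches are infeasible, so the system has no integer solution.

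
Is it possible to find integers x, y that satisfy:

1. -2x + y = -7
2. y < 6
Yes

Take x = 4, y = 1. Substituting into each constraint:
  (1) -2(4) + 1 = -7 ✓
  (2) 1 < 6 ✓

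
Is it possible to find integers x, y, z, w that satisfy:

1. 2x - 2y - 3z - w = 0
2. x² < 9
Yes

Take x = 0, y = 0, z = 0, w = 0. Substituting into each constraint:
  (1) 2(0) - 2(0) - 3(0) + 0 = 0 ✓
  (2) x² = (0)² = 0, and 0 < 9 ✓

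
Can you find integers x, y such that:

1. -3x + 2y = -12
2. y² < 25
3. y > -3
Yes

Take x = 4, y = 0. Substituting into each constraint:
  (1) -3(4) + 2(0) = -12 ✓
  (2) y² = (0)² = 0, and 0 < 25 ✓
  (3) 0 > -3 ✓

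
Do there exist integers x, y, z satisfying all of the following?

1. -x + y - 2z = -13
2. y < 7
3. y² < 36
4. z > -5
Yes

Take x = 13, y = 0, z = 0. Substituting into each constraint:
  (1) (-13) + 0 - 2(0) = -13 ✓
  (2) 0 < 7 ✓
  (3) y² = (0)² = 0, and 0 < 36 ✓
  (4) 0 > -5 ✓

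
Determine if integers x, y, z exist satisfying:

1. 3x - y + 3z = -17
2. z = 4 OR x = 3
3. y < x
Yes

Take x = 3, y = 2, z = -8. Substituting into each constraint:
  (1) 3(3) + (-2) + 3(-8) = -17 ✓
  (2) x = 3, target 3 ✓ (second branch holds)
  (3) 2 < 3 ✓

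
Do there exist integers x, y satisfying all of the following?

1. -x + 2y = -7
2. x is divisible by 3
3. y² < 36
Yes

Take x = 9, y = 1. Substituting into each constraint:
  (1) (-9) + 2(1) = -7 ✓
  (2) 9 = 3 × 3, remainder 0 ✓
  (3) y² = (1)² = 1, and 1 < 36 ✓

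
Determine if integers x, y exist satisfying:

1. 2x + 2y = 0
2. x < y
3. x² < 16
Yes

Take x = -1, y = 1. Substituting into each constraint:
  (1) 2(-1) + 2(1) = 0 ✓
  (2) -1 < 1 ✓
  (3) x² = (-1)² = 1, and 1 < 16 ✓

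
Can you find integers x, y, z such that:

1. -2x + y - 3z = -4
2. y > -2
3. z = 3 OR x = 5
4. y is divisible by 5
Yes

Take x = 0, y = 5, z = 3. Substituting into each constraint:
  (1) -2(0) + 5 - 3(3) = -4 ✓
  (2) 5 > -2 ✓
  (3) z = 3, target 3 ✓ (first branch holds)
  (4) 5 = 5 × 1, remainder 0 ✓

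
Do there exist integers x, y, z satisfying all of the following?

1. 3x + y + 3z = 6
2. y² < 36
Yes

Take x = 0, y = 0, z = 2. Substituting into each constraint:
  (1) 3(0) + 0 + 3(2) = 6 ✓
  (2) y² = (0)² = 0, and 0 < 36 ✓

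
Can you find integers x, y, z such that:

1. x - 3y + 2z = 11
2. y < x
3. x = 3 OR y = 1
Yes

Take x = 2, y = 1, z = 6. Substituting into each constraint:
  (1) 2 - 3(1) + 2(6) = 11 ✓
  (2) 1 < 2 ✓
  (3) y = 1, target 1 ✓ (second branch holds)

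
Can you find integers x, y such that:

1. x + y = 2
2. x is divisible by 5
Yes

Take x = 0, y = 2. Substituting into each constraint:
  (1) 0 + 2 = 2 ✓
  (2) 0 = 5 × 0, remainder 0 ✓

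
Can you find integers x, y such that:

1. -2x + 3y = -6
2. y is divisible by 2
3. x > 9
Yes

Take x = 12, y = 6. Substituting into each constraint:
  (1) -2(12) + 3(6) = -6 ✓
  (2) 6 = 2 × 3, remainder 0 ✓
  (3) 12 > 9 ✓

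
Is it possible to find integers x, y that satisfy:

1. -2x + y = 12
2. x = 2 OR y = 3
Yes

Take x = 2, y = 16. Substituting into each constraint:
  (1) -2(2) + 16 = 12 ✓
  (2) x = 2, target 2 ✓ (first branch holds)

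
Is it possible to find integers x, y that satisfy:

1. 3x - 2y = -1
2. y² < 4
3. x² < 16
Yes

Take x = -1, y = -1. Substituting into each constraint:
  (1) 3(-1) - 2(-1) = -1 ✓
  (2) y² = (-1)² = 1, and 1 < 4 ✓
  (3) x² = (-1)² = 1, and 1 < 16 ✓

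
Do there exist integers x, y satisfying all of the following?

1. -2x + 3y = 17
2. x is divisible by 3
No

The full constraint system is jointly infeasible over the integers. Each constraint and what it forces:

  - -2x + 3y = 17: is a linear equation tying the variables together
  - x is divisible by 3: restricts x to multiples of 3

Modular obstruction: writing x = 3x', every remaining term of the linear equation is divisible by 3, so the left side is ≡ 0 (mod 3); but the right side 17 ≡ 2 (mod 3). No integers can satisfy it.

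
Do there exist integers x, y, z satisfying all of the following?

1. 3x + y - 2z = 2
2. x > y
Yes

Take x = 2, y = 0, z = 2. Substituting into each constraint:
  (1) 3(2) + 0 - 2(2) = 2 ✓
  (2) 2 > 0 ✓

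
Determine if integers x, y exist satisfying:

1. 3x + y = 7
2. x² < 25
Yes

Take x = 0, y = 7. Substituting into each constraint:
  (1) 3(0) + 7 = 7 ✓
  (2) x² = (0)² = 0, and 0 < 25 ✓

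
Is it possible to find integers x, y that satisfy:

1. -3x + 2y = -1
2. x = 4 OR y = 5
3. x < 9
No

A contradictory subset is {-3x + 2y = -1, x = 4 OR y = 5}. No integer assignment can satisfy these jointly:

  - -3x + 2y = -1: is a linear equation tying the variables together
  - x = 4 OR y = 5: forces a choice: either x = 4 or y = 5

Split on the disjunction (x = 4 OR y = 5):
  • If x = 4: with x = 4, every remaining term of the linear equation is divisible by 2, so the left side is ≡ 0 (mod 2); but the right side 11 ≡ 1 (mod 2). No integers can satisfy it.
  • If y = 5: with y = 5, every remaining term of the linear equation is divisible by 3, so the left side is ≡ 0 (mod 3); but the right side -11 ≡ 1 (mod 3). No integers can satisfy it.
Both branches are infeasible, so the system has no integer solution.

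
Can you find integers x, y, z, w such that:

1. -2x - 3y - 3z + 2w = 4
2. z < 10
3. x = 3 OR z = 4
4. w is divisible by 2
Yes

Take x = 3, y = -2, z = 0, w = 2. Substituting into each constraint:
  (1) -2(3) - 3(-2) - 3(0) + 2(2) = 4 ✓
  (2) 0 < 10 ✓
  (3) x = 3, target 3 ✓ (first branch holds)
  (4) 2 = 2 × 1, remainder 0 ✓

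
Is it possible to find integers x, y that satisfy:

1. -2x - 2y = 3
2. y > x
No

Even the single constraint (-2x - 2y = 3) is infeasible over the integers.

  - -2x - 2y = 3: every term on the left is divisible by 2, so the LHS ≡ 0 (mod 2), but the RHS 3 is not — no integer solution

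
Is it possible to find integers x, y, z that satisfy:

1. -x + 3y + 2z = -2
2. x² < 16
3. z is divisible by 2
Yes

Take x = 2, y = 0, z = 0. Substituting into each constraint:
  (1) (-2) + 3(0) + 2(0) = -2 ✓
  (2) x² = (2)² = 4, and 4 < 16 ✓
  (3) 0 = 2 × 0, remainder 0 ✓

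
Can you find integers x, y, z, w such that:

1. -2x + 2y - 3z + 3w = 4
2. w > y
Yes

Take x = 0, y = 2, z = 3, w = 3. Substituting into each constraint:
  (1) -2(0) + 2(2) - 3(3) + 3(3) = 4 ✓
  (2) 3 > 2 ✓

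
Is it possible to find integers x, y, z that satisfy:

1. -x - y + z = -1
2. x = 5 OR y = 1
Yes

Take x = 5, y = -4, z = 0. Substituting into each constraint:
  (1) (-5) + 4 + 0 = -1 ✓
  (2) x = 5, target 5 ✓ (first branch holds)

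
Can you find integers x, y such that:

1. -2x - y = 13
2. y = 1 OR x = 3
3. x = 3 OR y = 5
Yes

Take x = 3, y = -19. Substituting into each constraint:
  (1) -2(3) + 19 = 13 ✓
  (2) x = 3, target 3 ✓ (second branch holds)
  (3) x = 3, target 3 ✓ (first branch holds)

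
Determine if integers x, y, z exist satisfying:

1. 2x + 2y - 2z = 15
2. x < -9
No

Even the single constraint (2x + 2y - 2z = 15) is infeasible over the integers.

  - 2x + 2y - 2z = 15: every term on the left is divisible by 2, so the LHS ≡ 0 (mod 2), but the RHS 15 is not — no integer solution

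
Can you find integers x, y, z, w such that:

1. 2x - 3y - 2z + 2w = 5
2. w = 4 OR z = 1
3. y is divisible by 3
Yes

Take x = -1, y = 3, z = -4, w = 4. Substituting into each constraint:
  (1) 2(-1) - 3(3) - 2(-4) + 2(4) = 5 ✓
  (2) w = 4, target 4 ✓ (first branch holds)
  (3) 3 = 3 × 1, remainder 0 ✓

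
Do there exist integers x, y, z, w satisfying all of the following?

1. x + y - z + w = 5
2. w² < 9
Yes

Take x = 5, y = 0, z = 0, w = 0. Substituting into each constraint:
  (1) 5 + 0 + 0 + 0 = 5 ✓
  (2) w² = (0)² = 0, and 0 < 9 ✓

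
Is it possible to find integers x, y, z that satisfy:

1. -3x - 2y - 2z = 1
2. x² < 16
Yes

Take x = 1, y = 0, z = -2. Substituting into each constraint:
  (1) -3(1) - 2(0) - 2(-2) = 1 ✓
  (2) x² = (1)² = 1, and 1 < 16 ✓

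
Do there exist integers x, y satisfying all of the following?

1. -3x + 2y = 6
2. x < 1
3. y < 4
Yes

Take x = 0, y = 3. Substituting into each constraint:
  (1) -3(0) + 2(3) = 6 ✓
  (2) 0 < 1 ✓
  (3) 3 < 4 ✓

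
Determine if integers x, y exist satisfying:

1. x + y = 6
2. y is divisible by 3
Yes

Take x = 6, y = 0. Substituting into each constraint:
  (1) 6 + 0 = 6 ✓
  (2) 0 = 3 × 0, remainder 0 ✓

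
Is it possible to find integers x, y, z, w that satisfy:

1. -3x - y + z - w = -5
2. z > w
Yes

Take x = 2, y = 0, z = 1, w = 0. Substituting into each constraint:
  (1) -3(2) + 0 + 1 + 0 = -5 ✓
  (2) 1 > 0 ✓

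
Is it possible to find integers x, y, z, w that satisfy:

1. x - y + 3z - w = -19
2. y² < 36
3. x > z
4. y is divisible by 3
Yes

Take x = 0, y = 0, z = -1, w = 16. Substituting into each constraint:
  (1) 0 + 0 + 3(-1) + (-16) = -19 ✓
  (2) y² = (0)² = 0, and 0 < 36 ✓
  (3) 0 > -1 ✓
  (4) 0 = 3 × 0, remainder 0 ✓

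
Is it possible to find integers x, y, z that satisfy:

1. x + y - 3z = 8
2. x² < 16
Yes

Take x = 2, y = 0, z = -2. Substituting into each constraint:
  (1) 2 + 0 - 3(-2) = 8 ✓
  (2) x² = (2)² = 4, and 4 < 16 ✓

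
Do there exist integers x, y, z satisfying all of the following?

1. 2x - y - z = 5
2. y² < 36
Yes

Take x = 3, y = 1, z = 0. Substituting into each constraint:
  (1) 2(3) + (-1) + 0 = 5 ✓
  (2) y² = (1)² = 1, and 1 < 36 ✓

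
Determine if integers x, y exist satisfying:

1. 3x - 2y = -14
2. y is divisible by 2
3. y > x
Yes

Take x = -6, y = -2. Substituting into each constraint:
  (1) 3(-6) - 2(-2) = -14 ✓
  (2) -2 = 2 × -1, remainder 0 ✓
  (3) -2 > -6 ✓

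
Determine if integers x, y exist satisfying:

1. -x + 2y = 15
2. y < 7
Yes

Take x = -15, y = 0. Substituting into each constraint:
  (1) 15 + 2(0) = 15 ✓
  (2) 0 < 7 ✓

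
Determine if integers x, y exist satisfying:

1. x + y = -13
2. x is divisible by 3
Yes

Take x = 0, y = -13. Substituting into each constraint:
  (1) 0 + (-13) = -13 ✓
  (2) 0 = 3 × 0, remainder 0 ✓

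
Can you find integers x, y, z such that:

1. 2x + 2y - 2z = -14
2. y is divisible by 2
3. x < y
Yes

Take x = -1, y = 0, z = 6. Substituting into each constraint:
  (1) 2(-1) + 2(0) - 2(6) = -14 ✓
  (2) 0 = 2 × 0, remainder 0 ✓
  (3) -1 < 0 ✓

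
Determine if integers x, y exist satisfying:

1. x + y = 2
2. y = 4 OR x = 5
Yes

Take x = 5, y = -3. Substituting into each constraint:
  (1) 5 + (-3) = 2 ✓
  (2) x = 5, target 5 ✓ (second branch holds)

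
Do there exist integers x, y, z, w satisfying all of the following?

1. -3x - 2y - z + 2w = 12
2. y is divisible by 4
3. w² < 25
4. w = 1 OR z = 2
Yes

Take x = 6, y = -16, z = 2, w = 0. Substituting into each constraint:
  (1) -3(6) - 2(-16) + (-2) + 2(0) = 12 ✓
  (2) -16 = 4 × -4, remainder 0 ✓
  (3) w² = (0)² = 0, and 0 < 25 ✓
  (4) z = 2, target 2 ✓ (second branch holds)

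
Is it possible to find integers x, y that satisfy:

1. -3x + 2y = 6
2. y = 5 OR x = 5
No

The full constraint system is jointly infeasible over the integers. Each constraint and what it forces:

  - -3x + 2y = 6: is a linear equation tying the variables together
  - y = 5 OR x = 5: forces a choice: either y = 5 or x = 5

Split on the disjunction (y = 5 OR x = 5):
  • If y = 5: with y = 5, every remaining term of the linear equation is divisible by 3, so the left side is ≡ 0 (mod 3); but the right side -4 ≡ 2 (mod 3). No integers can satisfy it.
  • If x = 5: with x = 5, every remaining term of the linear equation is divisible by 2, so the left side is ≡ 0 (mod 2); but the right side 21 ≡ 1 (mod 2). No integers can satisfy it.
Both branches are infeasible, so the system has no integer solution.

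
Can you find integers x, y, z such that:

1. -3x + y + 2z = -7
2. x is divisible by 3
Yes

Take x = 0, y = 1, z = -4. Substituting into each constraint:
  (1) -3(0) + 1 + 2(-4) = -7 ✓
  (2) 0 = 3 × 0, remainder 0 ✓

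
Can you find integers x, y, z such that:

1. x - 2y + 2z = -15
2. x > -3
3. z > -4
Yes

Take x = -1, y = 4, z = -3. Substituting into each constraint:
  (1) (-1) - 2(4) + 2(-3) = -15 ✓
  (2) -1 > -3 ✓
  (3) -3 > -4 ✓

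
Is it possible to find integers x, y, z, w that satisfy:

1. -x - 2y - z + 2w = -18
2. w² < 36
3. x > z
Yes

Take x = 0, y = 10, z = -2, w = 0. Substituting into each constraint:
  (1) 0 - 2(10) + 2 + 2(0) = -18 ✓
  (2) w² = (0)² = 0, and 0 < 36 ✓
  (3) 0 > -2 ✓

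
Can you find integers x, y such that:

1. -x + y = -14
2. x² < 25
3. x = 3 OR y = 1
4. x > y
Yes

Take x = 3, y = -11. Substituting into each constraint:
  (1) (-3) + (-11) = -14 ✓
  (2) x² = (3)² = 9, and 9 < 25 ✓
  (3) x = 3, target 3 ✓ (first branch holds)
  (4) 3 > -11 ✓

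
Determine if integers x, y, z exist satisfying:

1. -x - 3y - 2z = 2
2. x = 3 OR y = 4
Yes

Take x = 4, y = 4, z = -9. Substituting into each constraint:
  (1) (-4) - 3(4) - 2(-9) = 2 ✓
  (2) y = 4, target 4 ✓ (second branch holds)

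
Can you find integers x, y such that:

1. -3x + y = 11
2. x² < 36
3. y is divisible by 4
Yes

Take x = 3, y = 20. Substituting into each constraint:
  (1) -3(3) + 20 = 11 ✓
  (2) x² = (3)² = 9, and 9 < 36 ✓
  (3) 20 = 4 × 5, remainder 0 ✓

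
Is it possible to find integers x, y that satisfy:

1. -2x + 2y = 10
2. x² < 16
Yes

Take x = 0, y = 5. Substituting into each constraint:
  (1) -2(0) + 2(5) = 10 ✓
  (2) x² = (0)² = 0, and 0 < 16 ✓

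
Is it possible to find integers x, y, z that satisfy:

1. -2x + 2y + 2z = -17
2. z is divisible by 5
No

Even the single constraint (-2x + 2y + 2z = -17) is infeasible over the integers.

  - -2x + 2y + 2z = -17: every term on the left is divisible by 2, so the LHS ≡ 0 (mod 2), but the RHS -17 is not — no integer solution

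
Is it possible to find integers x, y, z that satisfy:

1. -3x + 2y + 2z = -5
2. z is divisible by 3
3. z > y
Yes

Take x = 1, y = -1, z = 0. Substituting into each constraint:
  (1) -3(1) + 2(-1) + 2(0) = -5 ✓
  (2) 0 = 3 × 0, remainder 0 ✓
  (3) 0 > -1 ✓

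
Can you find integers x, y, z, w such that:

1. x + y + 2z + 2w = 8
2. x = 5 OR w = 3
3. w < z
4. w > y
Yes

Take x = -8, y = 2, z = 4, w = 3. Substituting into each constraint:
  (1) (-8) + 2 + 2(4) + 2(3) = 8 ✓
  (2) w = 3, target 3 ✓ (second branch holds)
  (3) 3 < 4 ✓
  (4) 3 > 2 ✓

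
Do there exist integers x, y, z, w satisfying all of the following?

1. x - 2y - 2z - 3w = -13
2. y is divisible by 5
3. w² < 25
Yes

Take x = 0, y = 0, z = 2, w = 3. Substituting into each constraint:
  (1) 0 - 2(0) - 2(2) - 3(3) = -13 ✓
  (2) 0 = 5 × 0, remainder 0 ✓
  (3) w² = (3)² = 9, and 9 < 25 ✓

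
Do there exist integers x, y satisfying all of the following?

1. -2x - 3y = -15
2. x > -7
Yes

Take x = 0, y = 5. Substituting into each constraint:
  (1) -2(0) - 3(5) = -15 ✓
  (2) 0 > -7 ✓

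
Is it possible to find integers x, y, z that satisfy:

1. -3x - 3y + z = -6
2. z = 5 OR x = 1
Yes

Take x = 1, y = 3, z = 6. Substituting into each constraint:
  (1) -3(1) - 3(3) + 6 = -6 ✓
  (2) x = 1, target 1 ✓ (second branch holds)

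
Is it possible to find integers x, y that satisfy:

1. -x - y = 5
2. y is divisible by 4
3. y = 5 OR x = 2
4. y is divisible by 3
No

The full constraint system is jointly infeasible over the integers. Each constraint and what it forces:

  - -x - y = 5: is a linear equation tying the variables together
  - y is divisible by 4: restricts y to multiples of 4
  - y = 5 OR x = 2: forces a choice: either y = 5 or x = 2
  - y is divisible by 3: restricts y to multiples of 3

Split on the disjunction (y = 5 OR x = 2):
  • If y = 5: this contradicts the divisibility constraint — 5 is not a multiple of 3.
  • If x = 2: with x = 2, writing y = 3y', every remaining term of the linear equation is divisible by 3, so the left side is ≡ 0 (mod 3); but the right side 7 ≡ 1 (mod 3). No integers can satisfy it.
Both branches are infeasible, so the system has no integer solution.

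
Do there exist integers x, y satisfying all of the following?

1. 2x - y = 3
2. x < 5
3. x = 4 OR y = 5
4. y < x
No

A contradictory subset is {2x - y = 3, x = 4 OR y = 5, y < x}. No integer assignment can satisfy these jointly:

  - 2x - y = 3: is a linear equation tying the variables together
  - x = 4 OR y = 5: forces a choice: either x = 4 or y = 5
  - y < x: bounds one variable relative to another variable

Split on the disjunction (x = 4 OR y = 5):
  • If x = 4: the equation forces y = 5, giving (x, y) = (4, 5), which violates x > y.
  • If y = 5: the equation forces x = 4, giving (y, x) = (5, 4), which violates x > y.
Both branches are infeasible, so the system has no integer solution.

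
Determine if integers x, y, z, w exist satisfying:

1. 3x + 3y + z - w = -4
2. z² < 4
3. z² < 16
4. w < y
Yes

Take x = -3, y = 2, z = 0, w = 1. Substituting into each constraint:
  (1) 3(-3) + 3(2) + 0 + (-1) = -4 ✓
  (2) z² = (0)² = 0, and 0 < 4 ✓
  (3) z² = (0)² = 0, and 0 < 16 ✓
  (4) 1 < 2 ✓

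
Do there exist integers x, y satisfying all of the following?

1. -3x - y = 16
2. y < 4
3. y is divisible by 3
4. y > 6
No

A contradictory subset is {y < 4, y > 6}. No integer assignment can satisfy these jointly:

  - y < 4: bounds one variable relative to a constant
  - y > 6: bounds one variable relative to a constant

Direct contradiction: the bounds on y require y ≥ 7 and y ≤ 3 simultaneously, which is empty.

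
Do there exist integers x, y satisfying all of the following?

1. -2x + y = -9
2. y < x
Yes

Take x = 8, y = 7. Substituting into each constraint:
  (1) -2(8) + 7 = -9 ✓
  (2) 7 < 8 ✓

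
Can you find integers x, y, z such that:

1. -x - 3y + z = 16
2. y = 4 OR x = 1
Yes

Take x = -28, y = 4, z = 0. Substituting into each constraint:
  (1) 28 - 3(4) + 0 = 16 ✓
  (2) y = 4, target 4 ✓ (first branch holds)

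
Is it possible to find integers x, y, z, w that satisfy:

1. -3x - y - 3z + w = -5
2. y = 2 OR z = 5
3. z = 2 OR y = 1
Yes

Take x = -3, y = 1, z = 5, w = 2. Substituting into each constraint:
  (1) -3(-3) + (-1) - 3(5) + 2 = -5 ✓
  (2) z = 5, target 5 ✓ (second branch holds)
  (3) y = 1, target 1 ✓ (second branch holds)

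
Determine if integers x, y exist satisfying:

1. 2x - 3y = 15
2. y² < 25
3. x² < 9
No

The full constraint system is jointly infeasible over the integers. Each constraint and what it forces:

  - 2x - 3y = 15: is a linear equation tying the variables together
  - y² < 25: restricts y to |y| ≤ 4
  - x² < 9: restricts x to |x| ≤ 2

The quadratic bounds confine the variables to a finite set (x ∈ {-2, …, 2}, y ∈ {-4, …, 4}); checking each of the 45 combinations against the remaining constraints yields no solution.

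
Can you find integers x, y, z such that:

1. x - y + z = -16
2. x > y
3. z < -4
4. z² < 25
No

A contradictory subset is {z < -4, z² < 25}. No integer assignment can satisfy these jointly:

  - z < -4: bounds one variable relative to a constant
  - z² < 25: restricts z to |z| ≤ 4

Direct contradiction: the bounds on z require z ≥ -4 and z ≤ -5 simultaneously, which is empty.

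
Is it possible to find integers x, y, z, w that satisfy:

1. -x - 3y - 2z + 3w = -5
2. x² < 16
Yes

Take x = 1, y = 0, z = 2, w = 0. Substituting into each constraint:
  (1) (-1) - 3(0) - 2(2) + 3(0) = -5 ✓
  (2) x² = (1)² = 1, and 1 < 16 ✓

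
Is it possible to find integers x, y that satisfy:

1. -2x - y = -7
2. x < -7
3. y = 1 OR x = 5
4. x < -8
No

The full constraint system is jointly infeasible over the integers. Each constraint and what it forces:

  - -2x - y = -7: is a linear equation tying the variables together
  - x < -7: bounds one variable relative to a constant
  - y = 1 OR x = 5: forces a choice: either y = 1 or x = 5
  - x < -8: bounds one variable relative to a constant

Split on the disjunction (y = 1 OR x = 5):
  • If y = 1: the equation forces x = 3, which contradicts the bound x ≤ -9.
  • If x = 5: this contradicts the bound x ≤ -9.
Both branches are infeasible, so the system has no integer solution.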